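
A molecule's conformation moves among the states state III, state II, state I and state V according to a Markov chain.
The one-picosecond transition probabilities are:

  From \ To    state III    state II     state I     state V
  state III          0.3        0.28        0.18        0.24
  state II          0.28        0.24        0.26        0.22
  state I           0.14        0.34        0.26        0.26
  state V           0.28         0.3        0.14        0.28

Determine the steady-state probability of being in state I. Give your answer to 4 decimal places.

0.2097

Let the stationary distribution be π with π = πP and π_1 + π_2 + π_3 + π_4 = 1.
π_1 = 0.3·π_1 + 0.28·π_2 + 0.14·π_3 + 0.28·π_4
π_2 = 0.28·π_1 + 0.24·π_2 + 0.34·π_3 + 0.3·π_4
π_3 = 0.18·π_1 + 0.26·π_2 + 0.26·π_3 + 0.14·π_4
Solving with the normalization constraint gives π = (0.2558, 0.2861, 0.2097, 0.2484).
So the stationary probability of state I is 0.2097.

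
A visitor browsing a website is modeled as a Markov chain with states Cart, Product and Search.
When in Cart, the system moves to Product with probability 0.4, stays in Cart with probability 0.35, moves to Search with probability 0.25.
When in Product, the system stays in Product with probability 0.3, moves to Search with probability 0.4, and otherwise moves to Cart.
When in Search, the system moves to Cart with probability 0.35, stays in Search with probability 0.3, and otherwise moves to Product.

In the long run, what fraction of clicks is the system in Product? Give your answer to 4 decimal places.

Let the stationary distribution be π with π = πP and π_1 + π_2 + π_3 = 1.
π_1 = 0.35·π_1 + 0.3·π_2 + 0.35·π_3
π_2 = 0.4·π_1 + 0.3·π_2 + 0.35·π_3
Solving with the normalization constraint gives π = (0.3325, 0.3492, 0.3183).
So the stationary probability of Product is 0.3492.

0.3492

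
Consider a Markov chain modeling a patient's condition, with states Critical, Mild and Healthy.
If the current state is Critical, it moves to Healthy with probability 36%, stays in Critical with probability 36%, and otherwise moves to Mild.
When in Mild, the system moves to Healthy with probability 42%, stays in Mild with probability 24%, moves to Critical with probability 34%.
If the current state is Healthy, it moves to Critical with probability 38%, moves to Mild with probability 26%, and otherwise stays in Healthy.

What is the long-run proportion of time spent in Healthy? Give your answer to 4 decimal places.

0.3757

Let the stationary distribution be π with π = πP and π_1 + π_2 + π_3 = 1.
π_1 = 0.36·π_1 + 0.34·π_2 + 0.38·π_3
π_2 = 0.28·π_1 + 0.24·π_2 + 0.26·π_3
Solving with the normalization constraint gives π = (0.3623, 0.2620, 0.3757).
So the stationary probability of Healthy is 0.3757.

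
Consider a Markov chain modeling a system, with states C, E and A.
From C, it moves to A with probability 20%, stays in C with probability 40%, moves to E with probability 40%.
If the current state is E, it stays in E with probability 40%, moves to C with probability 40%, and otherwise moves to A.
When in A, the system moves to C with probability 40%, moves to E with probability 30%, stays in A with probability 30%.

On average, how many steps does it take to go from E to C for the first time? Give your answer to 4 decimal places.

2.5000

Let t(s) be the expected number of steps to first reach C from state s, with t(C) = 0. Conditioning on the first step:
t(E) = 1 + 0.4·t(E) + 0.2·t(A)
t(A) = 1 + 0.3·t(E) + 0.3·t(A)
Solving: t(E) = 2.5000, t(A) = 2.5000.
Expected steps from E to C: 2.5000.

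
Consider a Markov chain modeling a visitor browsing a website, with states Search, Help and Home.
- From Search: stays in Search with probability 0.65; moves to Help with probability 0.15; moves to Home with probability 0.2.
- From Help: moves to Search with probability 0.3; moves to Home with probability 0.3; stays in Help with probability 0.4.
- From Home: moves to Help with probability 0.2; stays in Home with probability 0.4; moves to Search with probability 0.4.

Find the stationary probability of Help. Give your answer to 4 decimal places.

0.2185

Let the stationary distribution be π with π = πP and π_1 + π_2 + π_3 = 1.
π_1 = 0.65·π_1 + 0.3·π_2 + 0.4·π_3
π_2 = 0.15·π_1 + 0.4·π_2 + 0.2·π_3
Solving with the normalization constraint gives π = (0.5042, 0.2185, 0.2773).
So the stationary probability of Help is 0.2185.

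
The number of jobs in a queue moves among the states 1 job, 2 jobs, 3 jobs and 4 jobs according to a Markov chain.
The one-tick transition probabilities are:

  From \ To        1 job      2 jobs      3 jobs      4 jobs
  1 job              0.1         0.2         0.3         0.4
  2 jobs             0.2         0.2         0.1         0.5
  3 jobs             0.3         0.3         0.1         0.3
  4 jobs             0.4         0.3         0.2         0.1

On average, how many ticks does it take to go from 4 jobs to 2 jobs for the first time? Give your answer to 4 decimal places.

3.6923

Let t(s) be the expected number of ticks to first reach 2 jobs from state s, with t(2 jobs) = 0. Conditioning on the first tick:
t(1 job) = 1 + 0.1·t(1 job) + 0.3·t(3 jobs) + 0.4·t(4 jobs)
t(3 jobs) = 1 + 0.3·t(1 job) + 0.1·t(3 jobs) + 0.3·t(4 jobs)
t(4 jobs) = 1 + 0.4·t(1 job) + 0.2·t(3 jobs) + 0.1·t(4 jobs)
Solving: t(1 job) = 3.9744, t(3 jobs) = 3.6667, t(4 jobs) = 3.6923.
Expected ticks from 4 jobs to 2 jobs: 3.6923.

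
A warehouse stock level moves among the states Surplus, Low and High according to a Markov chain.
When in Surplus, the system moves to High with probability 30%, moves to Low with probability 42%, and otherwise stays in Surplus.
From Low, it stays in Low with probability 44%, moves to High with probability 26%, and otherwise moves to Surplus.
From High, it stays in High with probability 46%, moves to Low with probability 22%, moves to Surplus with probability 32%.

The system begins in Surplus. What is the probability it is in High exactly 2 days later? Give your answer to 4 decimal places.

0.3312

Sum over the intermediate state after 1 day:
P = P(Surplus→Surplus)·P(Surplus→High) + P(Surplus→Low)·P(Low→High) + P(Surplus→High)·P(High→High)
  = 0.28×0.3 + 0.42×0.26 + 0.3×0.46
  = 0.0840 + 0.1092 + 0.1380 = 0.3312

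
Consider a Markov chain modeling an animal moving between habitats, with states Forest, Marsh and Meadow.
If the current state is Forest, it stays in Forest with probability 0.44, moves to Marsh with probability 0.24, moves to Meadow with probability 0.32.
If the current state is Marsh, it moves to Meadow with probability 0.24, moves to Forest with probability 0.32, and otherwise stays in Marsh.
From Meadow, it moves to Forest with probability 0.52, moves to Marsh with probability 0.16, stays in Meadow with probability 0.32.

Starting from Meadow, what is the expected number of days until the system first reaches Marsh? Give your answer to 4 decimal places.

Let t(s) be the expected number of days to first reach Marsh from state s, with t(Marsh) = 0. Conditioning on the first day:
t(Forest) = 1 + 0.44·t(Forest) + 0.32·t(Meadow)
t(Meadow) = 1 + 0.52·t(Forest) + 0.32·t(Meadow)
Solving: t(Forest) = 4.6642, t(Meadow) = 5.0373.
Expected days from Meadow to Marsh: 5.0373.

5.0373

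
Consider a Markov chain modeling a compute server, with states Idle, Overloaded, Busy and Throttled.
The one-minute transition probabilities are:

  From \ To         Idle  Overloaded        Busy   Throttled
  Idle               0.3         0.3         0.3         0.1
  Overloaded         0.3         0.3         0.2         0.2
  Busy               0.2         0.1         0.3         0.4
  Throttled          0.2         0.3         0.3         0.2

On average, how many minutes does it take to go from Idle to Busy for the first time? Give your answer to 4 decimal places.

Let t(s) be the expected number of minutes to first reach Busy from state s, with t(Busy) = 0. Conditioning on the first minute:
t(Idle) = 1 + 0.3·t(Idle) + 0.3·t(Overloaded) + 0.1·t(Throttled)
t(Overloaded) = 1 + 0.3·t(Idle) + 0.3·t(Overloaded) + 0.2·t(Throttled)
t(Throttled) = 1 + 0.2·t(Idle) + 0.3·t(Overloaded) + 0.2·t(Throttled)
Solving: t(Idle) = 3.7037, t(Overloaded) = 4.0741, t(Throttled) = 3.7037.
Expected minutes from Idle to Busy: 3.7037.

3.7037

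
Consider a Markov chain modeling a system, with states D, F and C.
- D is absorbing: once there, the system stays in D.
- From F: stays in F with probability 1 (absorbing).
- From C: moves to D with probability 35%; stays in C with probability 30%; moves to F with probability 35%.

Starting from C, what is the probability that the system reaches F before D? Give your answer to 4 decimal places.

Let h(s) be the probability of absorption at F starting from transient state s. Then h(F) = 1 and h(D) = 0. By first-step analysis:
h(C) = 0.35·0 + 0.35·1 + 0.3·h(C)
Solving: h(C) = 0.5000.
Starting from C, the probability is 0.5000.

0.5000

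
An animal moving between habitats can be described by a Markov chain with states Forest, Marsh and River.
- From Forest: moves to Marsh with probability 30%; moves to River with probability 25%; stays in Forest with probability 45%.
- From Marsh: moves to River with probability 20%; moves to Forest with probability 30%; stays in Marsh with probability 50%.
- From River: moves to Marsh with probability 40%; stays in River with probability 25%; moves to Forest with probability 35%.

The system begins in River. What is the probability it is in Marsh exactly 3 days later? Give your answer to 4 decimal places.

Propagate the distribution vector 3 days from River.
After 0 days: (0.0000, 0.0000, 1.0000)
After 1 day: (0.3500, 0.4000, 0.2500)
After 2 days: (0.3650, 0.4050, 0.2300)
After 3 days: (0.3663, 0.4040, 0.2298)
P(in Marsh after 3 days) = 0.4040

0.4040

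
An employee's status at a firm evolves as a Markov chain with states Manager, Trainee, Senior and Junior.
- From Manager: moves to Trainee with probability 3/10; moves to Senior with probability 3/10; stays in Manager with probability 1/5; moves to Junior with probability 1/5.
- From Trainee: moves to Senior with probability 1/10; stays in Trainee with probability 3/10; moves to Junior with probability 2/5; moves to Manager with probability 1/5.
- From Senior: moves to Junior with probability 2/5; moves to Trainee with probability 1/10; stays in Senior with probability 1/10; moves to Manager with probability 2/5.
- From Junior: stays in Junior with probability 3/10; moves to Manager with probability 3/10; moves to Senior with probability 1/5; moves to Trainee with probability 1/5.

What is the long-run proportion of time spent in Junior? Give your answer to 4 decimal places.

Let the stationary distribution be π with π = πP and π_1 + π_2 + π_3 + π_4 = 1.
π_1 = 0.2·π_1 + 0.2·π_2 + 0.4·π_3 + 0.3·π_4
π_2 = 0.3·π_1 + 0.3·π_2 + 0.1·π_3 + 0.2·π_4
π_3 = 0.3·π_1 + 0.1·π_2 + 0.1·π_3 + 0.2·π_4
Solving with the normalization constraint gives π = (0.2685, 0.2315, 0.1852, 0.3148).
So the stationary probability of Junior is 0.3148.

0.3148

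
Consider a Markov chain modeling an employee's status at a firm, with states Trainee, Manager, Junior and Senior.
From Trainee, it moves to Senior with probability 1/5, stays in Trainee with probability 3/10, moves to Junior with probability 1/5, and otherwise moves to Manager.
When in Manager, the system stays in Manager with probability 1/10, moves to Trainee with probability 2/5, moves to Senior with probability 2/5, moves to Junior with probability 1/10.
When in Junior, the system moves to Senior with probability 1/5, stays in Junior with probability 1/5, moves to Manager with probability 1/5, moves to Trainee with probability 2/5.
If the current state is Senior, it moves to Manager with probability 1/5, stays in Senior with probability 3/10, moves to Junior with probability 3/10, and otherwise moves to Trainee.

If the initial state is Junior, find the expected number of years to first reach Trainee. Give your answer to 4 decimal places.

2.8779

Let t(s) be the expected number of years to first reach Trainee from state s, with t(Trainee) = 0. Conditioning on the first year:
t(Manager) = 1 + 0.1·t(Manager) + 0.1·t(Junior) + 0.4·t(Senior)
t(Junior) = 1 + 0.2·t(Manager) + 0.2·t(Junior) + 0.2·t(Senior)
t(Senior) = 1 + 0.2·t(Manager) + 0.3·t(Junior) + 0.3·t(Senior)
Solving: t(Manager) = 2.9942, t(Junior) = 2.8779, t(Senior) = 3.5174.
Expected years from Junior to Trainee: 2.8779.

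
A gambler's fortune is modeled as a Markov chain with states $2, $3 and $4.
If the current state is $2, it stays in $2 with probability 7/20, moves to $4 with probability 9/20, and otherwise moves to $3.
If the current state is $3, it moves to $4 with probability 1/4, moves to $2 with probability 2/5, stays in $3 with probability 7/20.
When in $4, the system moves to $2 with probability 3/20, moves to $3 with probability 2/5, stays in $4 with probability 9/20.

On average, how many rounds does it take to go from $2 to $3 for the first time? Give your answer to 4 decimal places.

Let t(s) be the expected number of rounds to first reach $3 from state s, with t($3) = 0. Conditioning on the first round:
t($2) = 1 + 0.35·t($2) + 0.45·t($4)
t($4) = 1 + 0.15·t($2) + 0.45·t($4)
Solving: t($2) = 3.4483, t($4) = 2.7586.
Expected rounds from $2 to $3: 3.4483.

3.4483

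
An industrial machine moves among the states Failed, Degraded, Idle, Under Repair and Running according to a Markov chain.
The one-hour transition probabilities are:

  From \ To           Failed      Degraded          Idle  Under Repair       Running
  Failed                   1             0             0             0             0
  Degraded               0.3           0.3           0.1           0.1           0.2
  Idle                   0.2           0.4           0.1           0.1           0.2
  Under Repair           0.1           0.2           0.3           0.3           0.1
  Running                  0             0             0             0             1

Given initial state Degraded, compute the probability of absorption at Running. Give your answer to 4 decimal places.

Let h(s) be the probability of absorption at Running starting from transient state s. Then h(Running) = 1 and h(Failed) = 0. By first-step analysis:
h(Degraded) = 0.3·0 + 0.3·h(Degraded) + 0.1·h(Idle) + 0.1·h(Under Repair) + 0.2·1
h(Idle) = 0.2·0 + 0.4·h(Degraded) + 0.1·h(Idle) + 0.1·h(Under Repair) + 0.2·1
h(Under Repair) = 0.1·0 + 0.2·h(Degraded) + 0.3·h(Idle) + 0.3·h(Under Repair) + 0.1·1
Solving: h(Degraded) = 0.4167, h(Idle) = 0.4583, h(Under Repair) = 0.4583.
Starting from Degraded, the probability is 0.4167.

0.4167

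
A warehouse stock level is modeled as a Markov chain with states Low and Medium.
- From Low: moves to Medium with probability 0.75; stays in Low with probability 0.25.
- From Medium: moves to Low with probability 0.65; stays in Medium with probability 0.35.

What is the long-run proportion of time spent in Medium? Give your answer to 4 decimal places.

Let the stationary distribution be π with π = πP and π_1 + π_2 = 1.
π_1 = 0.25·π_1 + 0.65·π_2
Solving with the normalization constraint gives π = (0.4643, 0.5357).
So the stationary probability of Medium is 0.5357.

0.5357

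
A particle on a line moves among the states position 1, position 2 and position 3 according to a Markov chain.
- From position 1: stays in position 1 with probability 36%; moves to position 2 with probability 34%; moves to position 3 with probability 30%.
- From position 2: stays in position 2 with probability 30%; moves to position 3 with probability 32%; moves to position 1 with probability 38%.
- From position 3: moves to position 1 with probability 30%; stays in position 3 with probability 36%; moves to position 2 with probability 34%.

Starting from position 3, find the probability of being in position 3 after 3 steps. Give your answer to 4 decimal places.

Propagate the distribution vector 3 steps from position 3.
After 0 steps: (0.0000, 0.0000, 1.0000)
After 1 step: (0.3000, 0.3400, 0.3600)
After 2 steps: (0.3452, 0.3264, 0.3284)
After 3 steps: (0.3468, 0.3269, 0.3262)
P(in position 3 after 3 steps) = 0.3262

0.3262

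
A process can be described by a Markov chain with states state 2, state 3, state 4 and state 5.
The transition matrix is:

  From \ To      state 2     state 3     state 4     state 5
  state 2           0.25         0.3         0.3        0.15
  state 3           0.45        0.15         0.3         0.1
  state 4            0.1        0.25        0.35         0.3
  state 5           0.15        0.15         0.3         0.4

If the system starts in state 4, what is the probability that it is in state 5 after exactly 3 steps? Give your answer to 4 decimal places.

0.2539

Propagate the distribution vector 3 steps from state 4.
After 0 steps: (0.0000, 0.0000, 1.0000, 0.0000)
After 1 step: (0.1000, 0.2500, 0.3500, 0.3000)
After 2 steps: (0.2175, 0.2000, 0.3175, 0.2650)
After 3 steps: (0.2159, 0.2144, 0.3159, 0.2539)
P(in state 5 after 3 steps) = 0.2539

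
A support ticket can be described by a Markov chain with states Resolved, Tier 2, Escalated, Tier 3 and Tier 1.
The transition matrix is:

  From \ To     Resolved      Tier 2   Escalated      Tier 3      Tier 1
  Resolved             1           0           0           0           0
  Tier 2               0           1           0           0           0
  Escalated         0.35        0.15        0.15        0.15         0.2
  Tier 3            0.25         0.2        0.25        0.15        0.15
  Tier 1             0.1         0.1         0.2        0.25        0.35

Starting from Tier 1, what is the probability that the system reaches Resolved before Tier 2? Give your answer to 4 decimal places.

Let h(s) be the probability of absorption at Resolved starting from transient state s. Then h(Resolved) = 1 and h(Tier 2) = 0. By first-step analysis:
h(Escalated) = 0.35·1 + 0.15·0 + 0.15·h(Escalated) + 0.15·h(Tier 3) + 0.2·h(Tier 1)
h(Tier 3) = 0.25·1 + 0.2·0 + 0.25·h(Escalated) + 0.15·h(Tier 3) + 0.15·h(Tier 1)
h(Tier 1) = 0.1·1 + 0.1·0 + 0.2·h(Escalated) + 0.25·h(Tier 3) + 0.35·h(Tier 1)
Solving: h(Escalated) = 0.6523, h(Tier 3) = 0.5885, h(Tier 1) = 0.5809.
Starting from Tier 1, the probability is 0.5809.

0.5809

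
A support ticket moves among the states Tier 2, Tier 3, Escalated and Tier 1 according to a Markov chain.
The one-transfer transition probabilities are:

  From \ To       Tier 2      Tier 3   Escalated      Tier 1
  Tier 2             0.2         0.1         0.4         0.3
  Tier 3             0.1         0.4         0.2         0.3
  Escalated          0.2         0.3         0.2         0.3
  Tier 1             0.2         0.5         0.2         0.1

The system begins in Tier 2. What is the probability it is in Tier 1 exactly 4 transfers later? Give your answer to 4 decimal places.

0.2496

Propagate the distribution vector 4 transfers from Tier 2.
After 0 transfers: (1.0000, 0.0000, 0.0000, 0.0000)
After 1 transfer: (0.2000, 0.1000, 0.4000, 0.3000)
After 2 transfers: (0.1900, 0.3300, 0.2400, 0.2400)
After 3 transfers: (0.1670, 0.3430, 0.2380, 0.2520)
After 4 transfers: (0.1657, 0.3513, 0.2334, 0.2496)
P(in Tier 1 after 4 transfers) = 0.2496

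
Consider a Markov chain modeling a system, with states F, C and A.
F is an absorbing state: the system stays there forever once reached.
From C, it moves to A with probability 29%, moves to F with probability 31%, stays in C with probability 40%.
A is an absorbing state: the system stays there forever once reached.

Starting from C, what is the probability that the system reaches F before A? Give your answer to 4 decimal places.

Let h(s) be the probability of absorption at F starting from transient state s. Then h(F) = 1 and h(A) = 0. By first-step analysis:
h(C) = 0.31·1 + 0.4·h(C) + 0.29·0
Solving: h(C) = 0.5167.
Starting from C, the probability is 0.5167.

0.5167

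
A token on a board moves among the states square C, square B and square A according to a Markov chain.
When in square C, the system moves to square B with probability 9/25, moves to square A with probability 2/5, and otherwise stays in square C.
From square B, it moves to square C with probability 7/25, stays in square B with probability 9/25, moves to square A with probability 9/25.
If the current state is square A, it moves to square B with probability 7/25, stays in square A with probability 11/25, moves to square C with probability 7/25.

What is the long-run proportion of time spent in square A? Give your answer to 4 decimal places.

Let the stationary distribution be π with π = πP and π_1 + π_2 + π_3 = 1.
π_1 = 0.24·π_1 + 0.28·π_2 + 0.28·π_3
π_2 = 0.36·π_1 + 0.36·π_2 + 0.28·π_3
Solving with the normalization constraint gives π = (0.2692, 0.3278, 0.4030).
So the stationary probability of square A is 0.4030.

0.4030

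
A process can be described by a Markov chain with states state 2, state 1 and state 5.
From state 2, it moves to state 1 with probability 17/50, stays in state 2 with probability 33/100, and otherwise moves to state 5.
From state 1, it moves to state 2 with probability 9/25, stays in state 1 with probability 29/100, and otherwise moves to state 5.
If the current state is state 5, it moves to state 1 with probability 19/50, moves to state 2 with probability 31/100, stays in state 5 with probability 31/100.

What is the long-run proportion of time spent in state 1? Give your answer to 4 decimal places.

Let the stationary distribution be π with π = πP and π_1 + π_2 + π_3 = 1.
π_1 = 0.33·π_1 + 0.36·π_2 + 0.31·π_3
π_2 = 0.34·π_1 + 0.29·π_2 + 0.38·π_3
Solving with the normalization constraint gives π = (0.3335, 0.3364, 0.3301).
So the stationary probability of state 1 is 0.3364.

0.3364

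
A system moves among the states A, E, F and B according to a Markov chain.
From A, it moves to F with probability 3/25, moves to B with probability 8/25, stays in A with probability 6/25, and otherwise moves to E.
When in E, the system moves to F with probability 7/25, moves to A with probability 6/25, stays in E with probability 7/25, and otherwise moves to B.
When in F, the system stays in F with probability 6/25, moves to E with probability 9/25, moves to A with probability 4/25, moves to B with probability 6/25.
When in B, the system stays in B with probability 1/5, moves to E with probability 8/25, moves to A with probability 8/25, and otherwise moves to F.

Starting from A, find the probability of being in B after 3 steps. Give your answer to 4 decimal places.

Propagate the distribution vector 3 steps from A.
After 0 steps: (1.0000, 0.0000, 0.0000, 0.0000)
After 1 step: (0.2400, 0.3200, 0.1200, 0.3200)
After 2 steps: (0.2560, 0.3120, 0.1984, 0.2336)
After 3 steps: (0.2428, 0.3155, 0.2031, 0.2387)
P(in B after 3 steps) = 0.2387

0.2387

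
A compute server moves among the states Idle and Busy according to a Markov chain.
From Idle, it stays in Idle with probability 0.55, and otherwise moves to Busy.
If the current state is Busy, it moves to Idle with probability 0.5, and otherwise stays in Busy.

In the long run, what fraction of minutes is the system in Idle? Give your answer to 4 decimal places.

0.5263

Let the stationary distribution be π with π = πP and π_1 + π_2 = 1.
π_1 = 0.55·π_1 + 0.5·π_2
Solving with the normalization constraint gives π = (0.5263, 0.4737).
So the stationary probability of Idle is 0.5263.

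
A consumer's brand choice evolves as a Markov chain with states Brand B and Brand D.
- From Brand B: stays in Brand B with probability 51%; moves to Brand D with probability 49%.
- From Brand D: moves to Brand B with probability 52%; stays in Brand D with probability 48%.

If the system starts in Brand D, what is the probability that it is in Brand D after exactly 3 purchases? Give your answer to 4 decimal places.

Propagate the distribution vector 3 purchases from Brand D.
After 0 purchases: (0.0000, 1.0000)
After 1 purchase: (0.5200, 0.4800)
After 2 purchases: (0.5148, 0.4852)
After 3 purchases: (0.5149, 0.4851)
P(in Brand D after 3 purchases) = 0.4851

0.4851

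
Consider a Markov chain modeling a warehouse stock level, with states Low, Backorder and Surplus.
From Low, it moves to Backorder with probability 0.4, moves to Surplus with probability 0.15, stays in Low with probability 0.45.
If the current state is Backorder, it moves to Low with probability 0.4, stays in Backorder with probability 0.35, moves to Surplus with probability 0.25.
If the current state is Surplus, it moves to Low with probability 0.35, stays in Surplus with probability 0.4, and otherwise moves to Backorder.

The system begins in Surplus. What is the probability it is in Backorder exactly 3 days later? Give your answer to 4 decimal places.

Propagate the distribution vector 3 days from Surplus.
After 0 days: (0.0000, 0.0000, 1.0000)
After 1 day: (0.3500, 0.2500, 0.4000)
After 2 days: (0.3975, 0.3275, 0.2750)
After 3 days: (0.4061, 0.3424, 0.2515)
P(in Backorder after 3 days) = 0.3424

0.3424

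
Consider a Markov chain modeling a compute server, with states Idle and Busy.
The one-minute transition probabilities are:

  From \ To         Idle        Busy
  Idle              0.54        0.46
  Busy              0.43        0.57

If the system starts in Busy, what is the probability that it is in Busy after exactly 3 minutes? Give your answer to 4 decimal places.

Propagate the distribution vector 3 minutes from Busy.
After 0 minutes: (0.0000, 1.0000)
After 1 minute: (0.4300, 0.5700)
After 2 minutes: (0.4773, 0.5227)
After 3 minutes: (0.4825, 0.5175)
P(in Busy after 3 minutes) = 0.5175

0.5175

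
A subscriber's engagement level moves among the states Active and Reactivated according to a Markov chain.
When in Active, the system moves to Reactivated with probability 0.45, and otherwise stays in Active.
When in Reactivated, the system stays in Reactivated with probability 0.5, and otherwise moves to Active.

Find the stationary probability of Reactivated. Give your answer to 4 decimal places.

Let the stationary distribution be π with π = πP and π_1 + π_2 = 1.
π_1 = 0.55·π_1 + 0.5·π_2
Solving with the normalization constraint gives π = (0.5263, 0.4737).
So the stationary probability of Reactivated is 0.4737.

0.4737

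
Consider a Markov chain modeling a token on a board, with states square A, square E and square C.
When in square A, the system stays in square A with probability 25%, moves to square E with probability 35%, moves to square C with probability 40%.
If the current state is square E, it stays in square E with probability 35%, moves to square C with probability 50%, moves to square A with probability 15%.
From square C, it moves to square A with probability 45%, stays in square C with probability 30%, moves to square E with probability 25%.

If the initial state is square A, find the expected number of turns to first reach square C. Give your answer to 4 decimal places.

Let t(s) be the expected number of turns to first reach square C from state s, with t(square C) = 0. Conditioning on the first turn:
t(square A) = 1 + 0.25·t(square A) + 0.35·t(square E)
t(square E) = 1 + 0.15·t(square A) + 0.35·t(square E)
Solving: t(square A) = 2.2989, t(square E) = 2.0690.
Expected turns from square A to square C: 2.2989.

2.2989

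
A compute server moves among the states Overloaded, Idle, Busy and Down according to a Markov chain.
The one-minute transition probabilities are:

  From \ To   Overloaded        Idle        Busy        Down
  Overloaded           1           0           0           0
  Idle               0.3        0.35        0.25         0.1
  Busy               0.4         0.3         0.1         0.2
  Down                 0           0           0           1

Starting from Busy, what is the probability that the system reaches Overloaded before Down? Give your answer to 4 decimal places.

0.6863

Let h(s) be the probability of absorption at Overloaded starting from transient state s. Then h(Overloaded) = 1 and h(Down) = 0. By first-step analysis:
h(Idle) = 0.3·1 + 0.35·h(Idle) + 0.25·h(Busy) + 0.1·0
h(Busy) = 0.4·1 + 0.3·h(Idle) + 0.1·h(Busy) + 0.2·0
Solving: h(Idle) = 0.7255, h(Busy) = 0.6863.
Starting from Busy, the probability is 0.6863.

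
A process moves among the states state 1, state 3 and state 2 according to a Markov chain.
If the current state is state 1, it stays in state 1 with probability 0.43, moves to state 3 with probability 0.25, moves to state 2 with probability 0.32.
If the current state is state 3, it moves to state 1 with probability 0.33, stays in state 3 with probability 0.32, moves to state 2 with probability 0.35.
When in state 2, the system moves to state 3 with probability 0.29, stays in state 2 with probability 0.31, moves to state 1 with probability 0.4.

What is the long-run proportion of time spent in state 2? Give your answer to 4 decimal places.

Let the stationary distribution be π with π = πP and π_1 + π_2 + π_3 = 1.
π_1 = 0.43·π_1 + 0.33·π_2 + 0.4·π_3
π_2 = 0.25·π_1 + 0.32·π_2 + 0.29·π_3
Solving with the normalization constraint gives π = (0.3920, 0.2828, 0.3252).
So the stationary probability of state 2 is 0.3252.

0.3252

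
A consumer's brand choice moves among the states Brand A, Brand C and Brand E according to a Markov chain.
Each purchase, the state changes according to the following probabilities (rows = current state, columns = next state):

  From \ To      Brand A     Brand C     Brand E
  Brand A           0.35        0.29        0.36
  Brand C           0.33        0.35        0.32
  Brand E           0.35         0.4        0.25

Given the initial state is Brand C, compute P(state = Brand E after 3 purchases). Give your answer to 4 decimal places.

0.3120

Propagate the distribution vector 3 purchases from Brand C.
After 0 purchases: (0.0000, 1.0000, 0.0000)
After 1 purchase: (0.3300, 0.3500, 0.3200)
After 2 purchases: (0.3430, 0.3462, 0.3108)
After 3 purchases: (0.3431, 0.3450, 0.3120)
P(in Brand E after 3 purchases) = 0.3120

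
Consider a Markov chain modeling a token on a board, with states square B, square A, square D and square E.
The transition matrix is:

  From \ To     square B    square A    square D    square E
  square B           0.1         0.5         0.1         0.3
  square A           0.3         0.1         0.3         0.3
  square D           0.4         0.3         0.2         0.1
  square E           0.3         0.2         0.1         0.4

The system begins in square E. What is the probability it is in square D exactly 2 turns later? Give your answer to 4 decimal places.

Propagate the distribution vector 2 turns from square E.
After 0 turns: (0.0000, 0.0000, 0.0000, 1.0000)
After 1 turn: (0.3000, 0.2000, 0.1000, 0.4000)
After 2 turns: (0.2500, 0.2800, 0.1500, 0.3200)
P(in square D after 2 turns) = 0.1500

0.1500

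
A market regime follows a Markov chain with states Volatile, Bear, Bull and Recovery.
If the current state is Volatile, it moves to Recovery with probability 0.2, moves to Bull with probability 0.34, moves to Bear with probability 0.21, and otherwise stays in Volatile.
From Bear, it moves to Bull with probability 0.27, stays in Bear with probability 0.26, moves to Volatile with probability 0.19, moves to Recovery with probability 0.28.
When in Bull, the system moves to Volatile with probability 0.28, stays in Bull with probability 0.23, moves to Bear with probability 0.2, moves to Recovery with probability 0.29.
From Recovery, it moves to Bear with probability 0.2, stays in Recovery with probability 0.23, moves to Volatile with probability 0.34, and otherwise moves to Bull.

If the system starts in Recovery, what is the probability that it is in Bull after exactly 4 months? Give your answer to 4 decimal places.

0.2680

Propagate the distribution vector 4 months from Recovery.
After 0 months: (0.0000, 0.0000, 0.0000, 1.0000)
After 1 month: (0.3400, 0.2000, 0.2300, 0.2300)
After 2 months: (0.2656, 0.2154, 0.2754, 0.2436)
After 3 months: (0.2673, 0.2156, 0.2678, 0.2493)
After 4 months: (0.2675, 0.2156, 0.2680, 0.2488)
P(in Bull after 4 months) = 0.2680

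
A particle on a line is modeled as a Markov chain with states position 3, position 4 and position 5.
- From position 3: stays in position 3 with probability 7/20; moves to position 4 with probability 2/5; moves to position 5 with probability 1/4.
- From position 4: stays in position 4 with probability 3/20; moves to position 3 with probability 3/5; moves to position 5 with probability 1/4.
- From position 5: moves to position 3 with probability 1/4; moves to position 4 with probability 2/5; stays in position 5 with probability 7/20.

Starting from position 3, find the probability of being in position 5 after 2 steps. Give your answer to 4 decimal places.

0.2750

Sum over the intermediate state after 1 step:
P = P(position 3→position 3)·P(position 3→position 5) + P(position 3→position 4)·P(position 4→position 5) + P(position 3→position 5)·P(position 5→position 5)
  = 0.35×0.25 + 0.4×0.25 + 0.25×0.35
  = 0.0875 + 0.1000 + 0.0875 = 0.2750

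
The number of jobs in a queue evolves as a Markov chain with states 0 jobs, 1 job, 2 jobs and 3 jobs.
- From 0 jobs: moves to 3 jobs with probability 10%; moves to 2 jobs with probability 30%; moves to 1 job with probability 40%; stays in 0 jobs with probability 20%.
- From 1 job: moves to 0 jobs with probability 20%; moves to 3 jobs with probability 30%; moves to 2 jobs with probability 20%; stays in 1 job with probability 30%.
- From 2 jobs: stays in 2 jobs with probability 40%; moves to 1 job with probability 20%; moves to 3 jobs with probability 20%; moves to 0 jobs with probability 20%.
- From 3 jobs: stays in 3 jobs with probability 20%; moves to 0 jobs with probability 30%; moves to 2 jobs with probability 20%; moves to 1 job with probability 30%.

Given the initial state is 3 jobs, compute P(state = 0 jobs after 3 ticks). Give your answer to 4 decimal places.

0.2200

Propagate the distribution vector 3 ticks from 3 jobs.
After 0 ticks: (0.0000, 0.0000, 0.0000, 1.0000)
After 1 tick: (0.3000, 0.3000, 0.2000, 0.2000)
After 2 ticks: (0.2200, 0.3100, 0.2700, 0.2000)
After 3 ticks: (0.2200, 0.2950, 0.2760, 0.2090)
P(in 0 jobs after 3 ticks) = 0.2200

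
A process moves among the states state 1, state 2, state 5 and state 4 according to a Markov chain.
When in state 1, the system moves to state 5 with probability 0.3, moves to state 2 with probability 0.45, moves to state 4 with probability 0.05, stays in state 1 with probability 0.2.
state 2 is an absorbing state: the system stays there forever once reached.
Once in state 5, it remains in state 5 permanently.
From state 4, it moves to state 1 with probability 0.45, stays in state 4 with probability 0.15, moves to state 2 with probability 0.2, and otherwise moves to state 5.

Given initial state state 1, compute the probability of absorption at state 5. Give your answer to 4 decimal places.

0.4030

Let h(s) be the probability of absorption at state 5 starting from transient state s. Then h(state 5) = 1 and h(state 2) = 0. By first-step analysis:
h(state 1) = 0.2·h(state 1) + 0.45·0 + 0.3·1 + 0.05·h(state 4)
h(state 4) = 0.45·h(state 1) + 0.2·0 + 0.2·1 + 0.15·h(state 4)
Solving: h(state 1) = 0.4030, h(state 4) = 0.4487.
Starting from state 1, the probability is 0.4030.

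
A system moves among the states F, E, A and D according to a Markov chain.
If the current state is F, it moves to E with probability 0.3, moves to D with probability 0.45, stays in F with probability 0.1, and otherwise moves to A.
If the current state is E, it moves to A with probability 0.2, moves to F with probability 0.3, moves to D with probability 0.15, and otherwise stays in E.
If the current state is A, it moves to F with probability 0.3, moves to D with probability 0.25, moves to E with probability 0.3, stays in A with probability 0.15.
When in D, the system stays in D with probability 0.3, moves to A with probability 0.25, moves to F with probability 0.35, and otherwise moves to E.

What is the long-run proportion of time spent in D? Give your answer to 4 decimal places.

0.2916

Let the stationary distribution be π with π = πP and π_1 + π_2 + π_3 + π_4 = 1.
π_1 = 0.1·π_1 + 0.3·π_2 + 0.3·π_3 + 0.35·π_4
π_2 = 0.3·π_1 + 0.35·π_2 + 0.3·π_3 + 0.1·π_4
π_3 = 0.15·π_1 + 0.2·π_2 + 0.15·π_3 + 0.25·π_4
Solving with the normalization constraint gives π = (0.2621, 0.2544, 0.1919, 0.2916).
So the stationary probability of D is 0.2916.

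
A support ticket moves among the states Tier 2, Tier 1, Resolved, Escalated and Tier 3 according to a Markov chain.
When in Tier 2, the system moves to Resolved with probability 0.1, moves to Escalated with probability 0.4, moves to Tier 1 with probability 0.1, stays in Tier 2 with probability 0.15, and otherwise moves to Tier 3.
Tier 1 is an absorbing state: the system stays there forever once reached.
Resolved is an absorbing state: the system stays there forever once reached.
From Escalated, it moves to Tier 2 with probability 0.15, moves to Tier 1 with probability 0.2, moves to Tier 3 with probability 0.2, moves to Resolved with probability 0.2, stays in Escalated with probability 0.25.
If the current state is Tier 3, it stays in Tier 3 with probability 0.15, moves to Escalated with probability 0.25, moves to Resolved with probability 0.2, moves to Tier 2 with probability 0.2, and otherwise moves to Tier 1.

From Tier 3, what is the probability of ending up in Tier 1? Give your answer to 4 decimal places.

Let h(s) be the probability of absorption at Tier 1 starting from transient state s. Then h(Tier 1) = 1 and h(Resolved) = 0. By first-step analysis:
h(Tier 2) = 0.15·h(Tier 2) + 0.1·1 + 0.1·0 + 0.4·h(Escalated) + 0.25·h(Tier 3)
h(Escalated) = 0.15·h(Tier 2) + 0.2·1 + 0.2·0 + 0.25·h(Escalated) + 0.2·h(Tier 3)
h(Tier 3) = 0.2·h(Tier 2) + 0.2·1 + 0.2·0 + 0.25·h(Escalated) + 0.15·h(Tier 3)
Solving: h(Tier 2) = 0.5000, h(Escalated) = 0.5000, h(Tier 3) = 0.5000.
Starting from Tier 3, the probability is 0.5000.

0.5000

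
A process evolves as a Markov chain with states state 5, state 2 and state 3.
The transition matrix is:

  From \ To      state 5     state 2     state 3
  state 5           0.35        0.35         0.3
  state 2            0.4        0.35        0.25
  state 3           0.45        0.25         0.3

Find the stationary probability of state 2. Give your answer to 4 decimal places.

0.3216

Let the stationary distribution be π with π = πP and π_1 + π_2 + π_3 = 1.
π_1 = 0.35·π_1 + 0.4·π_2 + 0.45·π_3
π_2 = 0.35·π_1 + 0.35·π_2 + 0.25·π_3
Solving with the normalization constraint gives π = (0.3945, 0.3216, 0.2839).
So the stationary probability of state 2 is 0.3216.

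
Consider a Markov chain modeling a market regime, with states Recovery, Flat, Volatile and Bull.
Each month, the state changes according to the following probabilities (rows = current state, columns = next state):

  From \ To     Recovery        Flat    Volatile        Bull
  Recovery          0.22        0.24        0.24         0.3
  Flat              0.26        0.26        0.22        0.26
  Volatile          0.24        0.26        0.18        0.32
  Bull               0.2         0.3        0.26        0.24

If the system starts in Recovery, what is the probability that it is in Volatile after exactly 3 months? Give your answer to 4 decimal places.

0.2266

Propagate the distribution vector 3 months from Recovery.
After 0 months: (1.0000, 0.0000, 0.0000, 0.0000)
After 1 month: (0.2200, 0.2400, 0.2400, 0.3000)
After 2 months: (0.2284, 0.2676, 0.2268, 0.2772)
After 3 months: (0.2297, 0.2665, 0.2266, 0.2772)
P(in Volatile after 3 months) = 0.2266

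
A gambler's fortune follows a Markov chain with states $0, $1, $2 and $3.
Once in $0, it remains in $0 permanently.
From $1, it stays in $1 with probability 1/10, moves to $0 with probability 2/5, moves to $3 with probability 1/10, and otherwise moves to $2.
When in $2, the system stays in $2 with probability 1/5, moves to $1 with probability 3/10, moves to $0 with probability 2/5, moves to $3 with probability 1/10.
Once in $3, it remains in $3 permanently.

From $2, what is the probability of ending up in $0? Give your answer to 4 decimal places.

Let h(s) be the probability of absorption at $0 starting from transient state s. Then h($0) = 1 and h($3) = 0. By first-step analysis:
h($1) = 0.4·1 + 0.1·h($1) + 0.4·h($2) + 0.1·0
h($2) = 0.4·1 + 0.3·h($1) + 0.2·h($2) + 0.1·0
Solving: h($1) = 0.8000, h($2) = 0.8000.
Starting from $2, the probability is 0.8000.

0.8000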